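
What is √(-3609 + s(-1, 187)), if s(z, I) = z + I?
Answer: I*√3423 ≈ 58.506*I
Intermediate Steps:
s(z, I) = I + z
√(-3609 + s(-1, 187)) = √(-3609 + (187 - 1)) = √(-3609 + 186) = √(-3423) = I*√3423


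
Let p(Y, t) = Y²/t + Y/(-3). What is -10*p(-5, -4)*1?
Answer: 275/6 ≈ 45.833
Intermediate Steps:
p(Y, t) = -Y/3 + Y²/t (p(Y, t) = Y²/t + Y*(-⅓) = Y²/t - Y/3 = -Y/3 + Y²/t)
-10*p(-5, -4)*1 = -10*(-⅓*(-5) + (-5)²/(-4))*1 = -10*(5/3 + 25*(-¼))*1 = -10*(5/3 - 25/4)*1 = -10*(-55/12)*1 = (275/6)*1 = 275/6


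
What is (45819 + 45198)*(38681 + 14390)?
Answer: 4830363207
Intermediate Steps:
(45819 + 45198)*(38681 + 14390) = 91017*53071 = 4830363207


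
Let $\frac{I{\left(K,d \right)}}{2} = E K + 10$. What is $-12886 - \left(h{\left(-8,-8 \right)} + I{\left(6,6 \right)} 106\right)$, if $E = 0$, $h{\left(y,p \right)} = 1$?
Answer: $-15007$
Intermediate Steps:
$I{\left(K,d \right)} = 20$ ($I{\left(K,d \right)} = 2 \left(0 K + 10\right) = 2 \left(0 + 10\right) = 2 \cdot 10 = 20$)
$-12886 - \left(h{\left(-8,-8 \right)} + I{\left(6,6 \right)} 106\right) = -12886 - \left(1 + 20 \cdot 106\right) = -12886 - \left(1 + 2120\right) = -12886 - 2121 = -15007$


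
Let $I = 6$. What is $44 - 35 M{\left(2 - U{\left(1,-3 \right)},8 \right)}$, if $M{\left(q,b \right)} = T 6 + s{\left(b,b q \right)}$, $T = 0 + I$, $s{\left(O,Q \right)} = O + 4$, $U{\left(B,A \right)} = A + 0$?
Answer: $-1636$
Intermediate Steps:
$U{\left(B,A \right)} = A$
$s{\left(O,Q \right)} = 4 + O$
$T = 6$ ($T = 0 + 6 = 6$)
$M{\left(q,b \right)} = 40 + b$ ($M{\left(q,b \right)} = 6 \cdot 6 + \left(4 + b\right) = 36 + \left(4 + b\right) = 40 + b$)
$44 - 35 M{\left(2 - U{\left(1,-3 \right)},8 \right)} = 44 - 35 \left(40 + 8\right) = 44 - 1680 = -1636$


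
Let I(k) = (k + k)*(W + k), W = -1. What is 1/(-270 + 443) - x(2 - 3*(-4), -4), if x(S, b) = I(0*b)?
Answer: 1/173 ≈ 0.0057803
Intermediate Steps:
I(k) = 2*k*(-1 + k) (I(k) = (k + k)*(-1 + k) = (2*k)*(-1 + k) = 2*k*(-1 + k))
x(S, b) = 0 (x(S, b) = 2*(0*b)*(-1 + 0*b) = 2*0*(-1 + 0) = 2*0*(-1) = 0)
1/(-270 + 443) - x(2 - 3*(-4), -4) = 1/(-270 + 443) - 1*0 = 1/173 + 0 = 1/173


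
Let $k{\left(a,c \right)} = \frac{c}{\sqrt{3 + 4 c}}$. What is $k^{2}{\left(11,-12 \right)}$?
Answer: $- \frac{16}{5} \approx -3.2$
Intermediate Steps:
$k{\left(a,c \right)} = \frac{c}{\sqrt{3 + 4 c}}$
$k^{2}{\left(11,-12 \right)} = \left(- \frac{12}{\sqrt{3 + 4 \left(-12\right)}}\right)^{2} = \left(- \frac{12}{\sqrt{3 - 48}}\right)^{2} = \left(- \frac{12}{3 i \sqrt{5}}\right)^{2} = \left(- 12 \left(- \frac{i \sqrt{5}}{15}\right)\right)^{2} = \left(\frac{4 i \sqrt{5}}{5}\right)^{2} = - \frac{16}{5}$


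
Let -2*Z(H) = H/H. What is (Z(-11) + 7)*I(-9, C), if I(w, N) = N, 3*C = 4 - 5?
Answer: -13/6 ≈ -2.1667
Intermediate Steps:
Z(H) = -½ (Z(H) = -H/(2*H) = -½*1 = -½)
C = -⅓ (C = (4 - 5)/3 = (⅓)*(-1) = -⅓ ≈ -0.33333)
(Z(-11) + 7)*I(-9, C) = (-½ + 7)*(-⅓) = (13/2)*(-⅓) = -13/6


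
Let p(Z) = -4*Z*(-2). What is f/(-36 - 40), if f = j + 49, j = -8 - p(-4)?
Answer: -73/76 ≈ -0.96053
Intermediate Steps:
p(Z) = 8*Z
j = 24 (j = -8 - 8*(-4) = -8 - 1*(-32) = -8 + 32 = 24)
f = 73 (f = 24 + 49 = 73)
f/(-36 - 40) = 73/(-36 - 40) = 73/(-76) = 73*(-1/76) = -73/76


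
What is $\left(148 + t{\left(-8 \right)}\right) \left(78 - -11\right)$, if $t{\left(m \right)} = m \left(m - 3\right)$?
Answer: $21004$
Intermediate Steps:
$t{\left(m \right)} = m \left(-3 + m\right)$
$\left(148 + t{\left(-8 \right)}\right) \left(78 - -11\right) = \left(148 - 8 \left(-3 - 8\right)\right) \left(78 - -11\right) = \left(148 - -88\right) \left(78 + 11\right) = \left(148 + 88\right) 89 = 236 \cdot 89 = 21004$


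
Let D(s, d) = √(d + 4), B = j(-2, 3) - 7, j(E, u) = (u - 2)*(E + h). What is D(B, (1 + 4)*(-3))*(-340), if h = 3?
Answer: -340*I*√11 ≈ -1127.7*I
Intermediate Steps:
j(E, u) = (-2 + u)*(3 + E) (j(E, u) = (u - 2)*(E + 3) = (-2 + u)*(3 + E))
B = -6 (B = (-6 - 2*(-2) + 3*3 - 2*3) - 7 = (-6 + 4 + 9 - 6) - 7 = 1 - 7 = -6)
D(s, d) = √(4 + d)
D(B, (1 + 4)*(-3))*(-340) = √(4 + (1 + 4)*(-3))*(-340) = √(4 + 5*(-3))*(-340) = √(4 - 15)*(-340) = √(-11)*(-340) = (I*√11)*(-340) = -340*I*√11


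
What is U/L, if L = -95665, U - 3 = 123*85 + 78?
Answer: -10536/95665 ≈ -0.11013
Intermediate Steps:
U = 10536 (U = 3 + (123*85 + 78) = 3 + (10455 + 78) = 3 + 10533 = 10536)
U/L = 10536/(-95665) = 10536*(-1/95665) = -10536/95665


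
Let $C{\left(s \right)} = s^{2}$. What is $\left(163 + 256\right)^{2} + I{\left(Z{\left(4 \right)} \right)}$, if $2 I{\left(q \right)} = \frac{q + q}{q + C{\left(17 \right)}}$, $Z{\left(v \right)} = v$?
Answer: $\frac{51439377}{293} \approx 1.7556 \cdot 10^{5}$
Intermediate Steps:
$I{\left(q \right)} = \frac{q}{289 + q}$ ($I{\left(q \right)} = \frac{\left(q + q\right) \frac{1}{q + 17^{2}}}{2} = \frac{2 q \frac{1}{q + 289}}{2} = \frac{2 q \frac{1}{289 + q}}{2} = \frac{q}{289 + q}$)
$\left(163 + 256\right)^{2} + I{\left(Z{\left(4 \right)} \right)} = \left(163 + 256\right)^{2} + \frac{4}{289 + 4} = 419^{2} + \frac{4}{293} = 175561 + 4 \cdot \frac{1}{293} = 175561 + \frac{4}{293} = \frac{51439377}{293}$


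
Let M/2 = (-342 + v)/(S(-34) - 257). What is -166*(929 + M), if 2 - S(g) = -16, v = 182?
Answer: -36910266/239 ≈ -1.5444e+5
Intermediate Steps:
S(g) = 18 (S(g) = 2 - 1*(-16) = 2 + 16 = 18)
M = 320/239 (M = 2*((-342 + 182)/(18 - 257)) = 2*(-160/(-239)) = 2*(-160*(-1/239)) = 2*(160/239) = 320/239 ≈ 1.3389)
-166*(929 + M) = -166*(929 + 320/239) = -166*222351/239 = -36910266/239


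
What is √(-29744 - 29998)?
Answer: 3*I*√6638 ≈ 244.42*I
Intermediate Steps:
√(-29744 - 29998) = √(-59742) = 3*I*√6638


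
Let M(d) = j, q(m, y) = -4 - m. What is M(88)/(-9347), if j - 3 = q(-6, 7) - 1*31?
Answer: 2/719 ≈ 0.0027816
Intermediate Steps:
j = -26 (j = 3 + ((-4 - 1*(-6)) - 1*31) = 3 + ((-4 + 6) - 31) = 3 + (2 - 31) = 3 - 29 = -26)
M(d) = -26
M(88)/(-9347) = -26/(-9347) = -26*(-1/9347) = 2/719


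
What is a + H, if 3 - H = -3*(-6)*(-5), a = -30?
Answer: 63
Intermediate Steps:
H = 93 (H = 3 - (-3*(-6))*(-5) = 3 - 18*(-5) = 3 - 1*(-90) = 3 + 90 = 93)
a + H = -30 + 93 = 63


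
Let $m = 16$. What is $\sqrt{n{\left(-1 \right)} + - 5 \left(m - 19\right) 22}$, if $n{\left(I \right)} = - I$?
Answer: $\sqrt{331} \approx 18.193$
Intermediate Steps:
$\sqrt{n{\left(-1 \right)} + - 5 \left(m - 19\right) 22} = \sqrt{\left(-1\right) \left(-1\right) + - 5 \left(16 - 19\right) 22} = \sqrt{1 + - 5 \left(16 - 19\right) 22} = \sqrt{1 + \left(-5\right) \left(-3\right) 22} = \sqrt{1 + 15 \cdot 22} = \sqrt{1 + 330} = \sqrt{331}$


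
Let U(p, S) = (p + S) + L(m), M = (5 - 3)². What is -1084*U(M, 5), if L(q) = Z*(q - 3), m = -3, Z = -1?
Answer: -16260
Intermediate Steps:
M = 4 (M = 2² = 4)
L(q) = 3 - q (L(q) = -(q - 3) = -(-3 + q) = 3 - q)
U(p, S) = 6 + S + p (U(p, S) = (p + S) + (3 - 1*(-3)) = (S + p) + (3 + 3) = (S + p) + 6 = 6 + S + p)
-1084*U(M, 5) = -1084*(6 + 5 + 4) = -1084*15 = -16260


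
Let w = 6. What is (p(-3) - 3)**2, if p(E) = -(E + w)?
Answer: 36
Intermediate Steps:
p(E) = -6 - E (p(E) = -(E + 6) = -(6 + E) = -6 - E)
(p(-3) - 3)**2 = ((-6 - 1*(-3)) - 3)**2 = ((-6 + 3) - 3)**2 = (-3 - 3)**2 = (-6)**2 = 36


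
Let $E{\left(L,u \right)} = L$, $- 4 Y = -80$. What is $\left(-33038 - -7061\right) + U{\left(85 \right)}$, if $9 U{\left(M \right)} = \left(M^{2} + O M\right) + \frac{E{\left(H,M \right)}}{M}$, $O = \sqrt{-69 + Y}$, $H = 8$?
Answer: $- \frac{2139808}{85} + \frac{595 i}{9} \approx -25174.0 + 66.111 i$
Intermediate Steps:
$Y = 20$ ($Y = \left(- \frac{1}{4}\right) \left(-80\right) = 20$)
$O = 7 i$ ($O = \sqrt{-69 + 20} = \sqrt{-49} = 7 i \approx 7.0 i$)
$U{\left(M \right)} = \frac{M^{2}}{9} + \frac{8}{9 M} + \frac{7 i M}{9}$ ($U{\left(M \right)} = \frac{\left(M^{2} + 7 i M\right) + \frac{8}{M}}{9} = \frac{M^{2} + \frac{8}{M} + 7 i M}{9} = \frac{M^{2}}{9} + \frac{8}{9 M} + \frac{7 i M}{9}$)
$\left(-33038 - -7061\right) + U{\left(85 \right)} = \left(-33038 - -7061\right) + \frac{8 + 85^{2} \left(85 + 7 i\right)}{9 \cdot 85} = \left(-33038 + 7061\right) + \frac{1}{9} \cdot \frac{1}{85} \left(8 + 7225 \left(85 + 7 i\right)\right) = -25977 + \frac{1}{9} \cdot \frac{1}{85} \left(8 + \left(614125 + 50575 i\right)\right) = -25977 + \frac{1}{9} \cdot \frac{1}{85} \left(614133 + 50575 i\right) = -25977 + \left(\frac{68237}{85} + \frac{595 i}{9}\right) = - \frac{2139808}{85} + \frac{595 i}{9}$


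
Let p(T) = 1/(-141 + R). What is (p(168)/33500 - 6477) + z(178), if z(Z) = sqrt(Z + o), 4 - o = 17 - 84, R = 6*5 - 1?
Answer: -24301704001/3752000 + sqrt(249) ≈ -6461.2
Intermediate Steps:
R = 29 (R = 30 - 1 = 29)
p(T) = -1/112 (p(T) = 1/(-141 + 29) = 1/(-112) = -1/112)
o = 71 (o = 4 - (17 - 84) = 4 - 1*(-67) = 4 + 67 = 71)
z(Z) = sqrt(71 + Z) (z(Z) = sqrt(Z + 71) = sqrt(71 + Z))
(p(168)/33500 - 6477) + z(178) = (-1/112/33500 - 6477) + sqrt(71 + 178) = (-1/112*1/33500 - 6477) + sqrt(249) = (-1/3752000 - 6477) + sqrt(249) = -24301704001/3752000 + sqrt(249)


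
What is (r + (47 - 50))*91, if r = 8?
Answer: 455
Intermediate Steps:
(r + (47 - 50))*91 = (8 + (47 - 50))*91 = (8 - 3)*91 = 5*91 = 455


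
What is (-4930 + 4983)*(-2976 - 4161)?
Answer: -378261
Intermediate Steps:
(-4930 + 4983)*(-2976 - 4161) = 53*(-7137) = -378261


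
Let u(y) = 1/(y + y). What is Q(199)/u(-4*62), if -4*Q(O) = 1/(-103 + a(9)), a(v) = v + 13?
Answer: -124/81 ≈ -1.5309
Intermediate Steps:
a(v) = 13 + v
Q(O) = 1/324 (Q(O) = -1/(4*(-103 + (13 + 9))) = -1/(4*(-103 + 22)) = -1/4/(-81) = -1/4*(-1/81) = 1/324)
u(y) = 1/(2*y)
Q(199)/u(-4*62) = 1/(324*((1/(2*((-4*62)))))) = 1/(324*(((1/2)/(-248)))) = 1/(324*(((1/2)*(-1/248)))) = 1/(324*(-1/496)) = (1/324)*(-496) = -124/81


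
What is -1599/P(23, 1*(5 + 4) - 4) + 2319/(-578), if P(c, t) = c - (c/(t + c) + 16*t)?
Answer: 22123755/935782 ≈ 23.642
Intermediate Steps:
P(c, t) = c - 16*t - c/(c + t) (P(c, t) = c - (c/(c + t) + 16*t) = c - (16*t + c/(c + t)) = c + (-16*t - c/(c + t)) = c - 16*t - c/(c + t))
-1599/P(23, 1*(5 + 4) - 4) + 2319/(-578) = -1599*(23 + (1*(5 + 4) - 4))/(23² - 1*23 - 16*(1*(5 + 4) - 4)² - 15*23*(1*(5 + 4) - 4)) + 2319/(-578) = -1599*(23 + (1*9 - 4))/(529 - 23 - 16*(1*9 - 4)² - 15*23*(1*9 - 4)) + 2319*(-1/578) = -1599*(23 + (9 - 4))/(529 - 23 - 16*(9 - 4)² - 15*23*(9 - 4)) - 2319/578 = -1599*(23 + 5)/(529 - 23 - 16*5² - 15*23*5) - 2319/578 = -1599*28/(529 - 23 - 16*25 - 1725) - 2319/578 = -1599*28/(529 - 23 - 400 - 1725) - 2319/578 = -1599/((1/28)*(-1619)) - 2319/578 = -1599/(-1619/28) - 2319/578 = -1599*(-28/1619) - 2319/578 = 44772/1619 - 2319/578 = 22123755/935782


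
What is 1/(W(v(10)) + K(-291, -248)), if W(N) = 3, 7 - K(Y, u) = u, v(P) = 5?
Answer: 1/258 ≈ 0.0038760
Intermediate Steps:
K(Y, u) = 7 - u
1/(W(v(10)) + K(-291, -248)) = 1/(3 + (7 - 1*(-248))) = 1/(3 + (7 + 248)) = 1/(3 + 255) = 1/258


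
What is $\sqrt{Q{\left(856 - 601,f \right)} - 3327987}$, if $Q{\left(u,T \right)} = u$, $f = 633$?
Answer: $6 i \sqrt{92437} \approx 1824.2 i$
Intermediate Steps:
$\sqrt{Q{\left(856 - 601,f \right)} - 3327987} = \sqrt{\left(856 - 601\right) - 3327987} = \sqrt{255 - 3327987} = \sqrt{-3327732} = 6 i \sqrt{92437}$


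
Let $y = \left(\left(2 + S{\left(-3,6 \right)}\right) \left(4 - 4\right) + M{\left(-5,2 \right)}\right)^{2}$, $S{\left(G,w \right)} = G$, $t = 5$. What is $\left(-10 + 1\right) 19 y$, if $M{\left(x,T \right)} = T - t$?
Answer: $-1539$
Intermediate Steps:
$M{\left(x,T \right)} = -5 + T$ ($M{\left(x,T \right)} = T - 5 = -5 + T$)
$y = 9$ ($y = \left(\left(2 - 3\right) \left(4 - 4\right) + \left(-5 + 2\right)\right)^{2} = \left(\left(-1\right) 0 - 3\right)^{2} = \left(0 - 3\right)^{2} = \left(-3\right)^{2} = 9$)
$\left(-10 + 1\right) 19 y = \left(-10 + 1\right) 19 \cdot 9 = \left(-9\right) 19 \cdot 9 = \left(-171\right) 9 = -1539$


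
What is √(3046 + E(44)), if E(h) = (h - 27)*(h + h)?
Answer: √4542 ≈ 67.394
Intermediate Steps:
E(h) = 2*h*(-27 + h) (E(h) = (-27 + h)*(2*h) = 2*h*(-27 + h))
√(3046 + E(44)) = √(3046 + 2*44*(-27 + 44)) = √(3046 + 2*44*17) = √(3046 + 1496) = √4542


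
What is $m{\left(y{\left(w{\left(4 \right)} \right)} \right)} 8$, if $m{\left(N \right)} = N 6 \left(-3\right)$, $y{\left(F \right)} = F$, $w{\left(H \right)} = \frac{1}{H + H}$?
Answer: $-18$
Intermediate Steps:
$w{\left(H \right)} = \frac{1}{2 H}$
$m{\left(N \right)} = - 18 N$ ($m{\left(N \right)} = 6 N \left(-3\right) = - 18 N$)
$m{\left(y{\left(w{\left(4 \right)} \right)} \right)} 8 = - 18 \frac{1}{2 \cdot 4} \cdot 8 = - 18 \cdot \frac{1}{2} \cdot \frac{1}{4} \cdot 8 = \left(-18\right) \frac{1}{8} \cdot 8 = \left(- \frac{9}{4}\right) 8 = -18$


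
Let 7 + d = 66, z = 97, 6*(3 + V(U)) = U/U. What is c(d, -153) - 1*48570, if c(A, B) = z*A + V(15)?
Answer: -257099/6 ≈ -42850.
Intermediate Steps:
V(U) = -17/6 (V(U) = -3 + (U/U)/6 = -3 + (⅙)*1 = -3 + ⅙ = -17/6)
d = 59 (d = -7 + 66 = 59)
c(A, B) = -17/6 + 97*A (c(A, B) = 97*A - 17/6 = -17/6 + 97*A)
c(d, -153) - 1*48570 = (-17/6 + 97*59) - 1*48570 = (-17/6 + 5723) - 48570 = 34321/6 - 48570 = -257099/6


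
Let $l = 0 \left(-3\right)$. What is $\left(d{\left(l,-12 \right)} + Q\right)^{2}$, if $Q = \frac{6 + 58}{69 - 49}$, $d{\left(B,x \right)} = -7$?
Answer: $\frac{361}{25} \approx 14.44$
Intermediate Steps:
$l = 0$
$Q = \frac{16}{5}$ ($Q = \frac{64}{69 - 49} = \frac{64}{20} = 64 \cdot \frac{1}{20} = \frac{16}{5} \approx 3.2$)
$\left(d{\left(l,-12 \right)} + Q\right)^{2} = \left(-7 + \frac{16}{5}\right)^{2} = \left(- \frac{19}{5}\right)^{2} = \frac{361}{25}$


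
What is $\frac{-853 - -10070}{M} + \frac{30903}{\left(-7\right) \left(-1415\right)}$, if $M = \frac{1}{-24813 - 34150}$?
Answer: $- \frac{5382990791852}{9905} \approx -5.4346 \cdot 10^{8}$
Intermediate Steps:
$M = - \frac{1}{58963}$ ($M = \frac{1}{-58963} = - \frac{1}{58963} \approx -1.696 \cdot 10^{-5}$)
$\frac{-853 - -10070}{M} + \frac{30903}{\left(-7\right) \left(-1415\right)} = \frac{-853 - -10070}{- \frac{1}{58963}} + \frac{30903}{\left(-7\right) \left(-1415\right)} = \left(-853 + 10070\right) \left(-58963\right) + \frac{30903}{9905} = 9217 \left(-58963\right) + 30903 \cdot \frac{1}{9905} = -543461971 + \frac{30903}{9905} = - \frac{5382990791852}{9905}$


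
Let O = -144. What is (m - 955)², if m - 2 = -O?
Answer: 654481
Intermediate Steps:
m = 146 (m = 2 - 1*(-144) = 2 + 144 = 146)
(m - 955)² = (146 - 955)² = (-809)² = 654481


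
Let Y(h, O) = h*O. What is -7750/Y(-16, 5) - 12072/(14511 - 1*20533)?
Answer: 2381813/24088 ≈ 98.880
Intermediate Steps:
Y(h, O) = O*h
-7750/Y(-16, 5) - 12072/(14511 - 1*20533) = -7750/(5*(-16)) - 12072/(14511 - 1*20533) = -7750/(-80) - 12072/(14511 - 20533) = -7750*(-1/80) - 12072/(-6022) = 775/8 - 12072*(-1/6022) = 775/8 + 6036/3011 = 2381813/24088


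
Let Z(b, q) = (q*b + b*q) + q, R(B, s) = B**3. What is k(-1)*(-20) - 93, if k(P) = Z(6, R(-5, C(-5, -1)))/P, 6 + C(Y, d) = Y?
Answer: -32593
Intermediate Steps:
C(Y, d) = -6 + Y
Z(b, q) = q + 2*b*q (Z(b, q) = (b*q + b*q) + q = 2*b*q + q = q + 2*b*q)
k(P) = -1625/P (k(P) = ((-5)**3*(1 + 2*6))/P = (-125*(1 + 12))/P = (-125*13)/P = -1625/P)
k(-1)*(-20) - 93 = -1625/(-1)*(-20) - 93 = -1625*(-1)*(-20) - 93 = 1625*(-20) - 93 = -32500 - 93 = -32593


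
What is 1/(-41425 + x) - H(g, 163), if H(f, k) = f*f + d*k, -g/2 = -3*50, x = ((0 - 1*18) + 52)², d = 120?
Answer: -4411871641/40269 ≈ -1.0956e+5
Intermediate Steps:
x = 1156 (x = ((0 - 18) + 52)² = (-18 + 52)² = 34² = 1156)
g = 300 (g = -(-6)*50 = -2*(-150) = 300)
H(f, k) = f² + 120*k (H(f, k) = f*f + 120*k = f² + 120*k)
1/(-41425 + x) - H(g, 163) = 1/(-41425 + 1156) - (300² + 120*163) = 1/(-40269) - (90000 + 19560) = -1/40269 - 1*109560 = -1/40269 - 109560 = -4411871641/40269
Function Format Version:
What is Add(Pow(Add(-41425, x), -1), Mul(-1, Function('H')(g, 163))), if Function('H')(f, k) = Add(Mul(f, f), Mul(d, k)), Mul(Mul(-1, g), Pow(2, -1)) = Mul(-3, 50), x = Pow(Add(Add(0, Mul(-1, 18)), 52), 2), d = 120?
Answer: Rational(-4411871641, 40269) ≈ -1.0956e+5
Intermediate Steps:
x = 1156 (x = Pow(Add(Add(0, -18), 52), 2) = Pow(Add(-18, 52), 2) = Pow(34, 2) = 1156)
g = 300 (g = Mul(-2, Mul(-3, 50)) = Mul(-2, -150) = 300)
Function('H')(f, k) = Add(Pow(f, 2), Mul(120, k)) (Function('H')(f, k) = Add(Mul(f, f), Mul(120, k)) = Add(Pow(f, 2), Mul(120, k)))
Add(Pow(Add(-41425, x), -1), Mul(-1, Function('H')(g, 163))) = Add(Pow(Add(-41425, 1156), -1), Mul(-1, Add(Pow(300, 2), Mul(120, 163)))) = Add(Pow(-40269, -1), Mul(-1, Add(90000, 19560))) = Add(Rational(-1, 40269), Mul(-1, 109560)) = Add(Rational(-1, 40269), -109560) = Rational(-4411871641, 40269)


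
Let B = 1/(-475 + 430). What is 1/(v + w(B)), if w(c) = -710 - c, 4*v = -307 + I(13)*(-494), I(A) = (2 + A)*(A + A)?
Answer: -180/8811311 ≈ -2.0428e-5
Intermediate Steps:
I(A) = 2*A*(2 + A) (I(A) = (2 + A)*(2*A) = 2*A*(2 + A))
v = -192967/4 (v = (-307 + (2*13*(2 + 13))*(-494))/4 = (-307 + (2*13*15)*(-494))/4 = (-307 + 390*(-494))/4 = (-307 - 192660)/4 = (¼)*(-192967) = -192967/4 ≈ -48242.)
B = -1/45 (B = 1/(-45) = -1/45 ≈ -0.022222)
1/(v + w(B)) = 1/(-192967/4 + (-710 - 1*(-1/45))) = 1/(-192967/4 + (-710 + 1/45)) = 1/(-192967/4 - 31949/45) = 1/(-8811311/180) = -180/8811311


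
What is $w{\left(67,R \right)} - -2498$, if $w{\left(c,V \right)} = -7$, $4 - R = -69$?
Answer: $2491$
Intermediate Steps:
$R = 73$ ($R = 4 - -69 = 4 + 69 = 73$)
$w{\left(67,R \right)} - -2498 = -7 - -2498 = -7 + 2498 = 2491$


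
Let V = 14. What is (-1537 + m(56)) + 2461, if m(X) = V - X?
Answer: 882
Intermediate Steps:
m(X) = 14 - X
(-1537 + m(56)) + 2461 = (-1537 + (14 - 1*56)) + 2461 = (-1537 + (14 - 56)) + 2461 = (-1537 - 42) + 2461 = -1579 + 2461 = 882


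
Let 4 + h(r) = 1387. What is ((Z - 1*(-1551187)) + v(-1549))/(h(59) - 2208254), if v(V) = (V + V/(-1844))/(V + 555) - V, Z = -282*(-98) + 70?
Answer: -2896851892519/4045053303256 ≈ -0.71615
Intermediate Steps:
h(r) = 1383 (h(r) = -4 + 1387 = 1383)
Z = 27706 (Z = 27636 + 70 = 27706)
v(V) = -V + 1843*V/(1844*(555 + V)) (v(V) = (V + V*(-1/1844))/(555 + V) - V = (V - V/1844)/(555 + V) - V = (1843*V/1844)/(555 + V) - V = 1843*V/(1844*(555 + V)) - V = -V + 1843*V/(1844*(555 + V)))
((Z - 1*(-1551187)) + v(-1549))/(h(59) - 2208254) = ((27706 - 1*(-1551187)) - 1*(-1549)*(1021577 + 1844*(-1549))/(1023420 + 1844*(-1549)))/(1383 - 2208254) = ((27706 + 1551187) - 1*(-1549)*(1021577 - 2856356)/(1023420 - 2856356))/(-2206871) = (1578893 - 1*(-1549)*(-1834779)/(-1832936))*(-1/2206871) = (1578893 - 1*(-1549)*(-1/1832936)*(-1834779))*(-1/2206871) = (1578893 + 2842072671/1832936)*(-1/2206871) = (2896851892519/1832936)*(-1/2206871) = -2896851892519/4045053303256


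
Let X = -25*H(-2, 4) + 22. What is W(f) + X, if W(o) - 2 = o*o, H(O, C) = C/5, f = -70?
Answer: 4904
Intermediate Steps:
H(O, C) = C/5 (H(O, C) = C*(1/5) = C/5)
W(o) = 2 + o**2 (W(o) = 2 + o*o = 2 + o**2)
X = 2 (X = -5*4 + 22 = -25*4/5 + 22 = -20 + 22 = 2)
W(f) + X = (2 + (-70)**2) + 2 = (2 + 4900) + 2 = 4902 + 2 = 4904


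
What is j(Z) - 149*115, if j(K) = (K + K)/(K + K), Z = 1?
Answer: -17134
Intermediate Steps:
j(K) = 1 (j(K) = (2*K)/((2*K)) = (2*K)*(1/(2*K)) = 1)
j(Z) - 149*115 = 1 - 149*115 = 1 - 17135 = -17134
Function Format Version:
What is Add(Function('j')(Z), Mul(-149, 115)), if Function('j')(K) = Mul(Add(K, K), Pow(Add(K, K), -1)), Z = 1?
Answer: -17134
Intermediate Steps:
Function('j')(K) = 1 (Function('j')(K) = Mul(Mul(2, K), Pow(Mul(2, K), -1)) = Mul(Mul(2, K), Mul(Rational(1, 2), Pow(K, -1))) = 1)
Add(Function('j')(Z), Mul(-149, 115)) = Add(1, Mul(-149, 115)) = Add(1, -17135) = -17134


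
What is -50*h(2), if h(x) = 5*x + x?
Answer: -600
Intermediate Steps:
h(x) = 6*x
-50*h(2) = -300*2 = -50*12 = -600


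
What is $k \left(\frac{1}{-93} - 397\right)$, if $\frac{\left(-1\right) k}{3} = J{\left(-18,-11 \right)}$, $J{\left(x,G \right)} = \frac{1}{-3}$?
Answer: $- \frac{36922}{93} \approx -397.01$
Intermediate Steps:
$J{\left(x,G \right)} = - \frac{1}{3}$
$k = 1$ ($k = \left(-3\right) \left(- \frac{1}{3}\right) = 1$)
$k \left(\frac{1}{-93} - 397\right) = 1 \left(\frac{1}{-93} - 397\right) = 1 \left(- \frac{1}{93} - 397\right) = 1 \left(- \frac{36922}{93}\right) = - \frac{36922}{93}$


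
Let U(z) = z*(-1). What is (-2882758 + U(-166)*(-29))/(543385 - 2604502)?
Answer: 962524/687039 ≈ 1.4010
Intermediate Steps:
U(z) = -z
(-2882758 + U(-166)*(-29))/(543385 - 2604502) = (-2882758 - 1*(-166)*(-29))/(543385 - 2604502) = (-2882758 + 166*(-29))/(-2061117) = (-2882758 - 4814)*(-1/2061117) = -2887572*(-1/2061117) = 962524/687039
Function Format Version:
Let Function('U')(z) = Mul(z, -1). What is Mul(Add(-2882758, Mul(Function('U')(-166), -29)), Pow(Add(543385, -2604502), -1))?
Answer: Rational(962524, 687039) ≈ 1.4010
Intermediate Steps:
Function('U')(z) = Mul(-1, z)
Mul(Add(-2882758, Mul(Function('U')(-166), -29)), Pow(Add(543385, -2604502), -1)) = Mul(Add(-2882758, Mul(Mul(-1, -166), -29)), Pow(Add(543385, -2604502), -1)) = Mul(Add(-2882758, Mul(166, -29)), Pow(-2061117, -1)) = Mul(Add(-2882758, -4814), Rational(-1, 2061117)) = Mul(-2887572, Rational(-1, 2061117)) = Rational(962524, 687039)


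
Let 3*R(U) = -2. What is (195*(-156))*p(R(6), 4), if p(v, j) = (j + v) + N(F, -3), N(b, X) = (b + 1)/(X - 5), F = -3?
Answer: -109005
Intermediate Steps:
R(U) = -⅔ (R(U) = (⅓)*(-2) = -⅔)
N(b, X) = (1 + b)/(-5 + X)
p(v, j) = ¼ + j + v (p(v, j) = (j + v) + (1 - 3)/(-5 - 3) = (j + v) - 2/(-8) = (j + v) - ⅛*(-2) = (j + v) + ¼ = ¼ + j + v)
(195*(-156))*p(R(6), 4) = (195*(-156))*(¼ + 4 - ⅔) = -30420*43/12 = -109005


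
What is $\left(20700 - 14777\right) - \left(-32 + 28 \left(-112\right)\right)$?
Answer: $9091$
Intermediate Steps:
$\left(20700 - 14777\right) - \left(-32 + 28 \left(-112\right)\right) = \left(20700 - 14777\right) - \left(-32 - 3136\right) = 5923 - -3168 = 5923 + 3168 = 9091$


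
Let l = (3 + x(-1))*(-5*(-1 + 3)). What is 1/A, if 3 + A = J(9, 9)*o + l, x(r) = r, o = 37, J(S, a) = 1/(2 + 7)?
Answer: -9/170 ≈ -0.052941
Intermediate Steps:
J(S, a) = 1/9
l = -20 (l = (3 - 1)*(-5*(-1 + 3)) = 2*(-5*2) = 2*(-10) = -20)
A = -170/9 (A = -3 + ((1/9)*37 - 20) = -3 + (37/9 - 20) = -3 - 143/9 = -170/9 ≈ -18.889)
1/A = 1/(-170/9) = -9/170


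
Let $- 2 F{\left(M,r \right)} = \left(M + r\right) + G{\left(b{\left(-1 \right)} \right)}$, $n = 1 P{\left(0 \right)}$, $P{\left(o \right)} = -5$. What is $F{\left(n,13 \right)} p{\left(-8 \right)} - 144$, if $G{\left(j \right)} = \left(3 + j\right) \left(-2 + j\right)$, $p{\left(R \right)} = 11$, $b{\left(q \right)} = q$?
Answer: $-155$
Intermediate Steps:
$G{\left(j \right)} = \left(-2 + j\right) \left(3 + j\right)$
$n = -5$ ($n = 1 \left(-5\right) = -5$)
$F{\left(M,r \right)} = 3 - \frac{M}{2} - \frac{r}{2}$ ($F{\left(M,r \right)} = - \frac{\left(M + r\right) - \left(7 - 1\right)}{2} = - \frac{\left(M + r\right) - 6}{2} = - \frac{-6 + M + r}{2} = 3 - \frac{M}{2} - \frac{r}{2}$)
$F{\left(n,13 \right)} p{\left(-8 \right)} - 144 = \left(3 - - \frac{5}{2} - \frac{13}{2}\right) 11 - 144 = \left(3 + \frac{5}{2} - \frac{13}{2}\right) 11 - 144 = \left(-1\right) 11 - 144 = -11 - 144 = -155$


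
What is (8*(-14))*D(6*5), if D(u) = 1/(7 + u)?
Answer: -112/37 ≈ -3.0270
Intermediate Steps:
(8*(-14))*D(6*5) = (8*(-14))/(7 + 6*5) = -112/(7 + 30) = -112/37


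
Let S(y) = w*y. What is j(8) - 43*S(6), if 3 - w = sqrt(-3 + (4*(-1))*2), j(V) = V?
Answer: -766 + 258*I*sqrt(11) ≈ -766.0 + 855.69*I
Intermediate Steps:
w = 3 - I*sqrt(11) (w = 3 - sqrt(-3 + (4*(-1))*2) = 3 - sqrt(-3 - 4*2) = 3 - sqrt(-3 - 8) = 3 - sqrt(-11) = 3 - I*sqrt(11) ≈ 3.0 - 3.3166*I)
S(y) = y*(3 - I*sqrt(11)) (S(y) = (3 - I*sqrt(11))*y = y*(3 - I*sqrt(11)))
j(8) - 43*S(6) = 8 - 258*(3 - I*sqrt(11)) = 8 - 43*(18 - 6*I*sqrt(11)) = 8 + (-774 + 258*I*sqrt(11)) = -766 + 258*I*sqrt(11)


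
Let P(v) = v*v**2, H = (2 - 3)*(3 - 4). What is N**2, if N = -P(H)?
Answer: 1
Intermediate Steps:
H = 1 (H = -1*(-1) = 1)
P(v) = v**3
N = -1 (N = -1*1**3 = -1*1 = -1)
N**2 = (-1)**2 = 1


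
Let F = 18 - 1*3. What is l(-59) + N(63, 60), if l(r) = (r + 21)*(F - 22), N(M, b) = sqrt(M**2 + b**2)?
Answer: 353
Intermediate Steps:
F = 15 (F = 18 - 3 = 15)
l(r) = -147 - 7*r (l(r) = (r + 21)*(15 - 22) = (21 + r)*(-7) = -147 - 7*r)
l(-59) + N(63, 60) = (-147 - 7*(-59)) + sqrt(63**2 + 60**2) = (-147 + 413) + sqrt(3969 + 3600) = 266 + sqrt(7569) = 266 + 87 = 353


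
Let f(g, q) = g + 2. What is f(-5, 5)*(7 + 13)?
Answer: -60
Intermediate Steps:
f(g, q) = 2 + g
f(-5, 5)*(7 + 13) = (2 - 5)*(7 + 13) = -3*20 = -60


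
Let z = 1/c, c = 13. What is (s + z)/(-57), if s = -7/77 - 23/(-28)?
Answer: -3233/228228 ≈ -0.014166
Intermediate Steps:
s = 225/308 (s = -7*1/77 - 23*(-1/28) = -1/11 + 23/28 = 225/308 ≈ 0.73052)
z = 1/13 ≈ 0.076923
(s + z)/(-57) = (225/308 + 1/13)/(-57) = (3233/4004)*(-1/57) = -3233/228228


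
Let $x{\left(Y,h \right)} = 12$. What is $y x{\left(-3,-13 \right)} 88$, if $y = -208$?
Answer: $-219648$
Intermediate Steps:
$y x{\left(-3,-13 \right)} 88 = \left(-208\right) 12 \cdot 88 = \left(-2496\right) 88 = -219648$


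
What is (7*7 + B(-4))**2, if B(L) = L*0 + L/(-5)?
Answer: 62001/25 ≈ 2480.0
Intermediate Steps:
B(L) = -L/5 (B(L) = 0 + L*(-1/5) = 0 - L/5 = -L/5)
(7*7 + B(-4))**2 = (7*7 - 1/5*(-4))**2 = (49 + 4/5)**2 = (249/5)**2 = 62001/25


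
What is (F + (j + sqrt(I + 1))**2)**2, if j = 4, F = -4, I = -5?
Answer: -192 + 256*I ≈ -192.0 + 256.0*I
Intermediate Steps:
(F + (j + sqrt(I + 1))**2)**2 = (-4 + (4 + sqrt(-5 + 1))**2)**2 = (-4 + (4 + sqrt(-4))**2)**2 = (-4 + (4 + 2*I)**2)**2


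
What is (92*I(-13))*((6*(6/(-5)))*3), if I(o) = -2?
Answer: 19872/5 ≈ 3974.4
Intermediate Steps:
(92*I(-13))*((6*(6/(-5)))*3) = (92*(-2))*((6*(6/(-5)))*3) = -184*6*(6*(-⅕))*3 = -184*6*(-6/5)*3 = -(-6624)*3/5 = -184*(-108/5) = 19872/5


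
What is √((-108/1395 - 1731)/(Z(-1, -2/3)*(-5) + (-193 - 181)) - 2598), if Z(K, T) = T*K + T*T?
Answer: 11*I*√30657289110/37820 ≈ 50.926*I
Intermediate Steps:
Z(K, T) = T² + K*T (Z(K, T) = K*T + T² = T² + K*T)
√((-108/1395 - 1731)/(Z(-1, -2/3)*(-5) + (-193 - 181)) - 2598) = √((-108/1395 - 1731)/(((-2/3)*(-1 - 2/3))*(-5) + (-193 - 181)) - 2598) = √((-108*1/1395 - 1731)/(((-2*⅓)*(-1 - 2*⅓))*(-5) - 374) - 2598) = √((-12/155 - 1731)/(-2*(-1 - ⅔)/3*(-5) - 374) - 2598) = √(-268317/(155*(-⅔*(-5/3)*(-5) - 374)) - 2598) = √(-268317/(155*((10/9)*(-5) - 374)) - 2598) = √(-268317/(155*(-50/9 - 374)) - 2598) = √(-268317/(155*(-3416/9)) - 2598) = √(-268317/155*(-9/3416) - 2598) = √(344979/75640 - 2598) = √(-196167741/75640) = 11*I*√30657289110/37820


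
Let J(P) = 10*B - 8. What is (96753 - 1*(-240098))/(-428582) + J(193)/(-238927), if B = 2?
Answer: -80487941861/102399811514 ≈ -0.78602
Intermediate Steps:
J(P) = 12 (J(P) = 10*2 - 8 = 20 - 8 = 12)
(96753 - 1*(-240098))/(-428582) + J(193)/(-238927) = (96753 - 1*(-240098))/(-428582) + 12/(-238927) = (96753 + 240098)*(-1/428582) + 12*(-1/238927) = 336851*(-1/428582) - 12/238927 = -336851/428582 - 12/238927 = -80487941861/102399811514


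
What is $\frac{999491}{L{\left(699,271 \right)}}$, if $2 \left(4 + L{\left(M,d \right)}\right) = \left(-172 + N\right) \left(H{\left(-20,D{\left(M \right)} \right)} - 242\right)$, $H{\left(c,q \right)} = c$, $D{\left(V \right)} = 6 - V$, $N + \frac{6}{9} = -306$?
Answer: $\frac{2998473}{188104} \approx 15.941$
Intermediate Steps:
$N = - \frac{920}{3}$ ($N = - \frac{2}{3} - 306 = - \frac{920}{3} \approx -306.67$)
$L{\left(M,d \right)} = \frac{188104}{3}$ ($L{\left(M,d \right)} = -4 + \frac{\left(-172 - \frac{920}{3}\right) \left(-20 - 242\right)}{2} = -4 + \frac{\left(- \frac{1436}{3}\right) \left(-262\right)}{2} = -4 + \frac{1}{2} \cdot \frac{376232}{3} = -4 + \frac{188116}{3} = \frac{188104}{3}$)
$\frac{999491}{L{\left(699,271 \right)}} = \frac{999491}{\frac{188104}{3}} = 999491 \cdot \frac{3}{188104} = \frac{2998473}{188104}$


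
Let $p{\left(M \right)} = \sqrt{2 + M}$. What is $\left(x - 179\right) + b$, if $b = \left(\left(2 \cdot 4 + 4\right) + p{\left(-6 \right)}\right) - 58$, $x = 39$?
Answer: $-186 + 2 i \approx -186.0 + 2.0 i$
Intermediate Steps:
$b = -46 + 2 i$ ($b = \left(\left(2 \cdot 4 + 4\right) + \sqrt{2 - 6}\right) - 58 = \left(\left(8 + 4\right) + \sqrt{-4}\right) - 58 = \left(12 + 2 i\right) - 58 = -46 + 2 i \approx -46.0 + 2.0 i$)
$\left(x - 179\right) + b = \left(39 - 179\right) - \left(46 - 2 i\right) = -140 - \left(46 - 2 i\right) = -186 + 2 i$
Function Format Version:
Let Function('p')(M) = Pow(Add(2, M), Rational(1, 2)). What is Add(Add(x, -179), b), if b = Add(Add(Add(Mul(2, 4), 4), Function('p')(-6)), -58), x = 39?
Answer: Add(-186, Mul(2, I)) ≈ Add(-186.00, Mul(2.0000, I))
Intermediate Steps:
b = Add(-46, Mul(2, I)) (b = Add(Add(Add(Mul(2, 4), 4), Pow(Add(2, -6), Rational(1, 2))), -58) = Add(Add(Add(8, 4), Pow(-4, Rational(1, 2))), -58) = Add(Add(12, Mul(2, I)), -58) = Add(-46, Mul(2, I)) ≈ Add(-46.000, Mul(2.0000, I)))
Add(Add(x, -179), b) = Add(Add(39, -179), Add(-46, Mul(2, I))) = Add(-140, Add(-46, Mul(2, I))) = Add(-186, Mul(2, I))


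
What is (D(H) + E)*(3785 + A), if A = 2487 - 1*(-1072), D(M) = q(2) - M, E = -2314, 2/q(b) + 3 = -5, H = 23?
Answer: -17164764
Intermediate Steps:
q(b) = -¼ (q(b) = 2/(-3 - 5) = 2/(-8) = 2*(-⅛) = -¼)
D(M) = -¼ - M
A = 3559 (A = 2487 + 1072 = 3559)
(D(H) + E)*(3785 + A) = ((-¼ - 1*23) - 2314)*(3785 + 3559) = ((-¼ - 23) - 2314)*7344 = (-93/4 - 2314)*7344 = -9349/4*7344 = -17164764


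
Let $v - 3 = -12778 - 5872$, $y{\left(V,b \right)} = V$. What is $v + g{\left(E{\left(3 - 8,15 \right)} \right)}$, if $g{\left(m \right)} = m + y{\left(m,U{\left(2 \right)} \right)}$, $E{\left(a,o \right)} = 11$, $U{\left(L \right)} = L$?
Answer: $-18625$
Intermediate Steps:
$g{\left(m \right)} = 2 m$ ($g{\left(m \right)} = m + m = 2 m$)
$v = -18647$ ($v = 3 - 18650 = -18647$)
$v + g{\left(E{\left(3 - 8,15 \right)} \right)} = -18647 + 2 \cdot 11 = -18647 + 22 = -18625$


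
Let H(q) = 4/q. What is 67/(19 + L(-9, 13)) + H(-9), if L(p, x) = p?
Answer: 563/90 ≈ 6.2556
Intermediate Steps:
67/(19 + L(-9, 13)) + H(-9) = 67/(19 - 9) + 4/(-9) = 67/10 + 4*(-⅑) = 67*(⅒) - 4/9 = 67/10 - 4/9 = 563/90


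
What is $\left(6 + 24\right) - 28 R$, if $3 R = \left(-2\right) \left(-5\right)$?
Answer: $- \frac{190}{3} \approx -63.333$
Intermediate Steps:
$R = \frac{10}{3}$ ($R = \frac{\left(-2\right) \left(-5\right)}{3} = \frac{1}{3} \cdot 10 = \frac{10}{3} \approx 3.3333$)
$\left(6 + 24\right) - 28 R = \left(6 + 24\right) - \frac{280}{3} = 30 - \frac{280}{3} = - \frac{190}{3}$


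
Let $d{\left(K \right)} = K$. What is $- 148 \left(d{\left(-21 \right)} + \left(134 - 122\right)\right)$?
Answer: $1332$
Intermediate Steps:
$- 148 \left(d{\left(-21 \right)} + \left(134 - 122\right)\right) = - 148 \left(-21 + \left(134 - 122\right)\right) = - 148 \left(-21 + 12\right) = \left(-148\right) \left(-9\right) = 1332$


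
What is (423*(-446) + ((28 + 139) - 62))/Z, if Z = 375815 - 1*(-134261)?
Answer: -188553/510076 ≈ -0.36966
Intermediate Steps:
Z = 510076 (Z = 375815 + 134261 = 510076)
(423*(-446) + ((28 + 139) - 62))/Z = (423*(-446) + ((28 + 139) - 62))/510076 = (-188658 + (167 - 62))*(1/510076) = (-188658 + 105)*(1/510076) = -188553*1/510076 = -188553/510076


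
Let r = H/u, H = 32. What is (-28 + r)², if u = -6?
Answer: 10000/9 ≈ 1111.1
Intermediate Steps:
r = -16/3 (r = 32/(-6) = 32*(-⅙) = -16/3 ≈ -5.3333)
(-28 + r)² = (-28 - 16/3)² = (-100/3)² = 10000/9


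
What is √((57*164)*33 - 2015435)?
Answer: I*√1706951 ≈ 1306.5*I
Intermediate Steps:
√((57*164)*33 - 2015435) = √(9348*33 - 2015435) = √(308484 - 2015435) = √(-1706951) = I*√1706951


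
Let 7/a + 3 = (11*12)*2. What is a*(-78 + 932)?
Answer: 5978/261 ≈ 22.904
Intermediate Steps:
a = 7/261 (a = 7/(-3 + (11*12)*2) = 7/(-3 + 132*2) = 7/(-3 + 264) = 7/261 ≈ 0.026820)
a*(-78 + 932) = 7*(-78 + 932)/261 = (7/261)*854 = 5978/261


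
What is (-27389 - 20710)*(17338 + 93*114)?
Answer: -1343886060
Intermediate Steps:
(-27389 - 20710)*(17338 + 93*114) = -48099*(17338 + 10602) = -48099*27940 = -1343886060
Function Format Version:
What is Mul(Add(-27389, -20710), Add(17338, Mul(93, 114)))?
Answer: -1343886060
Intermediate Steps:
Mul(Add(-27389, -20710), Add(17338, Mul(93, 114))) = Mul(-48099, Add(17338, 10602)) = Mul(-48099, 27940) = -1343886060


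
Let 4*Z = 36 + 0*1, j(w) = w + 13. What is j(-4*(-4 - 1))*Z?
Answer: 297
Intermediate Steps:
j(w) = 13 + w
Z = 9 (Z = (36 + 0*1)/4 = (36 + 0)/4 = (¼)*36 = 9)
j(-4*(-4 - 1))*Z = (13 - 4*(-4 - 1))*9 = (13 - 4*(-5))*9 = (13 + 20)*9 = 33*9 = 297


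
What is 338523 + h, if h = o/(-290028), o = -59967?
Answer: 32727069537/96676 ≈ 3.3852e+5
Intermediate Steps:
h = 19989/96676 (h = -59967/(-290028) = -59967*(-1/290028) = 19989/96676 ≈ 0.20676)
338523 + h = 338523 + 19989/96676 = 32727069537/96676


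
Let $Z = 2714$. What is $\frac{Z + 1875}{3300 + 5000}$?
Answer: $\frac{4589}{8300} \approx 0.55289$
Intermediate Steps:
$\frac{Z + 1875}{3300 + 5000} = \frac{2714 + 1875}{3300 + 5000} = \frac{4589}{8300}$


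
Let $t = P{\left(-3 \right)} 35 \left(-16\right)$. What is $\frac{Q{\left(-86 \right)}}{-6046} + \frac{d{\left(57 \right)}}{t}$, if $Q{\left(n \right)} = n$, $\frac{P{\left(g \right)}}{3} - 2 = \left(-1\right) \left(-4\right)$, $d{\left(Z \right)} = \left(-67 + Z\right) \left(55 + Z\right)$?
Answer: $\frac{3410}{27207} \approx 0.12534$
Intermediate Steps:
$P{\left(g \right)} = 18$ ($P{\left(g \right)} = 6 + 3 \left(\left(-1\right) \left(-4\right)\right) = 6 + 3 \cdot 4 = 6 + 12 = 18$)
$t = -10080$ ($t = 18 \cdot 35 \left(-16\right) = 630 \left(-16\right) = -10080$)
$\frac{Q{\left(-86 \right)}}{-6046} + \frac{d{\left(57 \right)}}{t} = - \frac{86}{-6046} + \frac{-3685 + 57^{2} - 684}{-10080} = \left(-86\right) \left(- \frac{1}{6046}\right) + \left(-3685 + 3249 - 684\right) \left(- \frac{1}{10080}\right) = \frac{43}{3023} - - \frac{1}{9} = \frac{43}{3023} + \frac{1}{9} = \frac{3410}{27207}$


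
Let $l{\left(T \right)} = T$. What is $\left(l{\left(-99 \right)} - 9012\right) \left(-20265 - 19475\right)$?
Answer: $362071140$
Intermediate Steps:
$\left(l{\left(-99 \right)} - 9012\right) \left(-20265 - 19475\right) = \left(-99 - 9012\right) \left(-20265 - 19475\right) = \left(-9111\right) \left(-39740\right) = 362071140$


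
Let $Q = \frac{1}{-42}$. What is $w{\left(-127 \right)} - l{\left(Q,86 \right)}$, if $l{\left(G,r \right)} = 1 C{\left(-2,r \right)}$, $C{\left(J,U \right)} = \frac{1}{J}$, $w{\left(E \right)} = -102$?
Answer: $- \frac{203}{2} \approx -101.5$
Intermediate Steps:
$Q = - \frac{1}{42} \approx -0.02381$
$l{\left(G,r \right)} = - \frac{1}{2}$ ($l{\left(G,r \right)} = 1 \frac{1}{-2} = 1 \left(- \frac{1}{2}\right) = - \frac{1}{2}$)
$w{\left(-127 \right)} - l{\left(Q,86 \right)} = -102 - - \frac{1}{2} = -102 + \frac{1}{2} = - \frac{203}{2}$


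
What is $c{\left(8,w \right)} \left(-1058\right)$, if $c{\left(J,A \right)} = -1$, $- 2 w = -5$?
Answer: $1058$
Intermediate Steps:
$w = \frac{5}{2}$ ($w = \left(- \frac{1}{2}\right) \left(-5\right) = \frac{5}{2} \approx 2.5$)
$c{\left(8,w \right)} \left(-1058\right) = \left(-1\right) \left(-1058\right) = 1058$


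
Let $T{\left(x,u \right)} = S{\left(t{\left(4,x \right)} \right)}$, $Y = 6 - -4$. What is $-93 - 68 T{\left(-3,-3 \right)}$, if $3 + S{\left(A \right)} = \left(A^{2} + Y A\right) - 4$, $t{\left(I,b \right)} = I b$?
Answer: $-1249$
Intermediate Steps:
$Y = 10$ ($Y = 6 + 4 = 10$)
$S{\left(A \right)} = -7 + A^{2} + 10 A$ ($S{\left(A \right)} = -3 - \left(4 - A^{2} - 10 A\right) = -3 + \left(-4 + A^{2} + 10 A\right) = -7 + A^{2} + 10 A$)
$T{\left(x,u \right)} = -7 + 16 x^{2} + 40 x$ ($T{\left(x,u \right)} = -7 + \left(4 x\right)^{2} + 10 \cdot 4 x = -7 + 16 x^{2} + 40 x$)
$-93 - 68 T{\left(-3,-3 \right)} = -93 - 68 \left(-7 + 16 \left(-3\right)^{2} + 40 \left(-3\right)\right) = -93 - 68 \left(-7 + 16 \cdot 9 - 120\right) = -93 - 68 \left(-7 + 144 - 120\right) = -93 - 1156 = -1249$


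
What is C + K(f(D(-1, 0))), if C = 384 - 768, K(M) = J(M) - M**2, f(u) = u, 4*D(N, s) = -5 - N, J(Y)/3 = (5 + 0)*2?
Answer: -355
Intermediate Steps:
J(Y) = 30 (J(Y) = 3*((5 + 0)*2) = 3*(5*2) = 3*10 = 30)
D(N, s) = -5/4 - N/4 (D(N, s) = (-5 - N)/4 = -5/4 - N/4)
K(M) = 30 - M**2
C = -384
C + K(f(D(-1, 0))) = -384 + (30 - (-5/4 - 1/4*(-1))**2) = -384 + (30 - (-5/4 + 1/4)**2) = -384 + (30 - 1*(-1)**2) = -384 + (30 - 1*1) = -384 + (30 - 1) = -384 + 29 = -355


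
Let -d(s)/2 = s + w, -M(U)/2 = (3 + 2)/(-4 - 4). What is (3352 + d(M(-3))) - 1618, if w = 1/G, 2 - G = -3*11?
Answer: 121201/70 ≈ 1731.4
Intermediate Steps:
G = 35 (G = 2 - (-3)*11 = 2 - 1*(-33) = 2 + 33 = 35)
M(U) = 5/4 (M(U) = -2*(3 + 2)/(-4 - 4) = -10/(-8) = -10*(-1)/8 = -2*(-5/8) = 5/4)
w = 1/35 ≈ 0.028571
d(s) = -2/35 - 2*s (d(s) = -2*(s + 1/35) = -2*(1/35 + s) = -2/35 - 2*s)
(3352 + d(M(-3))) - 1618 = (3352 + (-2/35 - 2*5/4)) - 1618 = (3352 + (-2/35 - 5/2)) - 1618 = (3352 - 179/70) - 1618 = 234461/70 - 1618 = 121201/70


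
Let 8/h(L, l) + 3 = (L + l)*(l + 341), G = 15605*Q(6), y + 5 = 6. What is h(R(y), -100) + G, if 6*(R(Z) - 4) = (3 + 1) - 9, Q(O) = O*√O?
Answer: -48/140039 + 93630*√6 ≈ 2.2935e+5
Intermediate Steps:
y = 1 (y = -5 + 6 = 1)
Q(O) = O^(3/2)
R(Z) = 19/6 (R(Z) = 4 + ((3 + 1) - 9)/6 = 4 + (4 - 9)/6 = 4 + (⅙)*(-5) = 4 - ⅚ = 19/6)
G = 93630*√6 (G = 15605*6^(3/2) = 15605*(6*√6) = 93630*√6 ≈ 2.2935e+5)
h(L, l) = 8/(-3 + (341 + l)*(L + l)) (h(L, l) = 8/(-3 + (L + l)*(l + 341)) = 8/(-3 + (L + l)*(341 + l)) = 8/(-3 + (341 + l)*(L + l)))
h(R(y), -100) + G = 8/(-3 + (-100)² + 341*(19/6) + 341*(-100) + (19/6)*(-100)) + 93630*√6 = 8/(-3 + 10000 + 6479/6 - 34100 - 950/3) + 93630*√6 = 8/(-140039/6) + 93630*√6 = 8*(-6/140039) + 93630*√6 = -48/140039 + 93630*√6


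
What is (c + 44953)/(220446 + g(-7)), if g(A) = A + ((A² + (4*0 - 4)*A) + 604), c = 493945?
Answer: 269449/110560 ≈ 2.4371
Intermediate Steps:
g(A) = 604 + A² - 3*A (g(A) = A + ((A² + (0 - 4)*A) + 604) = A + ((A² - 4*A) + 604) = A + (604 + A² - 4*A) = 604 + A² - 3*A)
(c + 44953)/(220446 + g(-7)) = (493945 + 44953)/(220446 + (604 + (-7)² - 3*(-7))) = 538898/(220446 + (604 + 49 + 21)) = 538898/(220446 + 674) = 538898/221120 = 538898*(1/221120) = 269449/110560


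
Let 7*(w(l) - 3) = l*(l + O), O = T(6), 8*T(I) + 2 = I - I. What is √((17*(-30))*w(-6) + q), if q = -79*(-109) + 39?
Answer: √215005/7 ≈ 66.241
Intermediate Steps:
T(I) = -¼ (T(I) = -¼ + (I - I)/8 = -¼ + (⅛)*0 = -¼ + 0 = -¼)
O = -¼ ≈ -0.25000
w(l) = 3 + l*(-¼ + l)/7 (w(l) = 3 + (l*(l - ¼))/7 = 3 + (l*(-¼ + l))/7 = 3 + l*(-¼ + l)/7)
q = 8650 (q = 8611 + 39 = 8650)
√((17*(-30))*w(-6) + q) = √((17*(-30))*(3 - 1/28*(-6) + (⅐)*(-6)²) + 8650) = √(-510*(3 + 3/14 + (⅐)*36) + 8650) = √(-510*(3 + 3/14 + 36/7) + 8650) = √(-510*117/14 + 8650) = √(-29835/7 + 8650) = √(30715/7) = √215005/7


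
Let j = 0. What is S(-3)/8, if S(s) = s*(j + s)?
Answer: 9/8 ≈ 1.1250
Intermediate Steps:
S(s) = s² (S(s) = s*(0 + s) = s*s = s²)
S(-3)/8 = (-3)²/8 = 9*(⅛) = 9/8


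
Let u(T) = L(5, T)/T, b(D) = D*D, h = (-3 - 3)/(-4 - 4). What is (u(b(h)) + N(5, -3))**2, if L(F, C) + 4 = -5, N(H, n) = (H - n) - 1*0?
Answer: 64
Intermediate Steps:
N(H, n) = H - n (N(H, n) = (H - n) + 0 = H - n)
h = 3/4 (h = -6/(-8) = -6*(-1/8) = 3/4 ≈ 0.75000)
b(D) = D**2
L(F, C) = -9 (L(F, C) = -4 - 5 = -9)
u(T) = -9/T
(u(b(h)) + N(5, -3))**2 = (-9/((3/4)**2) + (5 - 1*(-3)))**2 = (-9/9/16 + (5 + 3))**2 = (-9*16/9 + 8)**2 = (-16 + 8)**2 = (-8)**2 = 64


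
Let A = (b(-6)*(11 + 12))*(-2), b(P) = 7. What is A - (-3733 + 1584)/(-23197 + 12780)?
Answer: -3356423/10417 ≈ -322.21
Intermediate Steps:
A = -322 (A = (7*(11 + 12))*(-2) = (7*23)*(-2) = 161*(-2) = -322)
A - (-3733 + 1584)/(-23197 + 12780) = -322 - (-3733 + 1584)/(-23197 + 12780) = -322 - (-2149)/(-10417) = -322 - (-2149)*(-1)/10417 = -322 - 1*2149/10417 = -322 - 2149/10417 = -3356423/10417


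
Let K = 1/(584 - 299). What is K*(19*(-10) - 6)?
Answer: -196/285 ≈ -0.68772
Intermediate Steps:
K = 1/285 ≈ 0.0035088
K*(19*(-10) - 6) = (19*(-10) - 6)/285 = (-190 - 6)/285 = (1/285)*(-196) = -196/285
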